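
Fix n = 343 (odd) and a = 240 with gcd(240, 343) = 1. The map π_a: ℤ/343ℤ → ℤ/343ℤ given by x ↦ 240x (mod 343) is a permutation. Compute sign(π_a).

+1

Start at x=333: 333 → 1 → 240 → 319 → 71 → 233 → 11 → … (one orbit).
The orbit structure of x ↦ 240x mod 343: 7 orbits of sizes [147, 147, 21, 21, 3, 3, 1].
343 − 7 = 336 transpositions; sign(π) = (−1)^336 = +1.
Zolotarev: (240|343) = +1, matching the cycle-count sign.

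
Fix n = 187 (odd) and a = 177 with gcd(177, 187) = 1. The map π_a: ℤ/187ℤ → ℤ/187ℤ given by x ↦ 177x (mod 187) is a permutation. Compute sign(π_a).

-1

Start at x=144: 144 → 56 → 1 → 177 → 100 → 122 → 89 → … (one orbit).
Cycle type of π: 16×11 + 1×11; total 22 cycles.
With 22 cycles on 187 points, sign = (−1)^{187−22} = -1.
(177|187)_J = -1 (Zolotarev's lemma cross-check).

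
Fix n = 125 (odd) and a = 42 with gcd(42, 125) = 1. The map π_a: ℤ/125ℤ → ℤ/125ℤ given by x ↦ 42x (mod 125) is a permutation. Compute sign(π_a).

Trace 87: π^k(87) = [87, 29, 93, 31, 52, 59, 103] for k=0..6.
π_42 has 4 disjoint cycles with lengths [100, 20, 4, 1] on {0,…,124}.
4 cycles on 125: each ℓ→(−1)^(ℓ−1), product (−1)^121 = -1.
(42|125)_J = -1 (Zolotarev's lemma cross-check).

-1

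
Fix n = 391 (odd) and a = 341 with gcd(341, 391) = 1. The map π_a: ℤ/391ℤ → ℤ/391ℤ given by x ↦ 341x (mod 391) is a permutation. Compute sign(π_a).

Start at x=222: 222 → 239 → 171 → 52 → 137 → 188 → 375 → … (one orbit).
Cycle lengths of π_341 on ℤ/391ℤ: [22, 22, 22, 22, 22, 22, 22, 22, 22, 22, 22, 22, 22, 22, 22, 22, 22, 1, 1, 1, 1, 1, 1, 1, 1, 1, 1, 1, 1, 1, 1, 1, 1, 1]; 34 cycles in total.
sign(π) = (−1)^{n − #cycles} = (−1)^{391−34} = (−1)^357 = -1.
The Jacobi symbol (341|391) = -1 (Zolotarev) agrees.

-1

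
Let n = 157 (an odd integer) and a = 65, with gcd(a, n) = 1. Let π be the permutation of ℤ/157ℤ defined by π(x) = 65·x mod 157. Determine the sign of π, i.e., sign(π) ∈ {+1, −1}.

-1

Orbit of 82 under x↦65x: [82, 149, 108, 112, 58, 2, 130]… (length divides ord_157(65)).
Cycle type of π: 52×3 + 1; total 4 cycles.
4 cycles on 157: each ℓ→(−1)^(ℓ−1), product (−1)^153 = -1.
(65|157)_J = -1 (Zolotarev's lemma cross-check).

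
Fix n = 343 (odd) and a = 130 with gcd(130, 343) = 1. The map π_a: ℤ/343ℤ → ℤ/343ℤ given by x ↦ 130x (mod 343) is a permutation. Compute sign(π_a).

+1

Orbit of 107 under x↦130x: [107, 190, 4, 177, 29, 340, 296]… (length divides ord_343(130)).
Cycle type of π: 147×2 + 21×2 + 3×2 + 1; total 7 cycles.
7 cycles on 343: each ℓ→(−1)^(ℓ−1), product (−1)^336 = +1.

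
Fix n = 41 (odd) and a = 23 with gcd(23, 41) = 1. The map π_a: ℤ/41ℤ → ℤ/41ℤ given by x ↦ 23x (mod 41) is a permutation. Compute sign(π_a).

Orbit of 40 under x↦23x: [40, 18, 4, 10, 25, 1, 23]… (length divides ord_41(23)).
π_23 has 5 disjoint cycles with lengths [10, 10, 10, 10, 1] on {0,…,40}.
With 5 cycles on 41 points, sign = (−1)^{41−5} = +1.

+1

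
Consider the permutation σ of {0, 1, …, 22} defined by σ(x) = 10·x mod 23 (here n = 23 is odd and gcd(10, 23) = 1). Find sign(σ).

Trace 6: π^k(6) = [6, 14, 2, 20, 16, 22, 13] for k=0..6.
Cycle type of π: 22 + 1; total 2 cycles.
sign(π) = (−1)^{n − #cycles} = (−1)^{23−2} = (−1)^21 = -1.
The Jacobi symbol (10|23) = -1 (Zolotarev) agrees.

-1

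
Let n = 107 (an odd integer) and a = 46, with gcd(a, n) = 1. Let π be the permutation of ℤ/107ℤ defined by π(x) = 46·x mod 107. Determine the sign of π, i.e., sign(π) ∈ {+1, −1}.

-1

Trace 61: π^k(61) = [61, 24, 34, 66, 40, 21, 3] for k=0..6.
The orbit structure of x ↦ 46x mod 107: 2 orbits of sizes [106, 1].
2 cycles on 107: each ℓ→(−1)^(ℓ−1), product (−1)^105 = -1.
Zolotarev: (46|107) = -1, matching the cycle-count sign.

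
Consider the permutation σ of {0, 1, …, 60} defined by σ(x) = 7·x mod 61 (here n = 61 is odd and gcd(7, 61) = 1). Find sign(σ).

-1

Start at x=60: 60 → 54 → 12 → 23 → 39 → 29 → 20 → … (one orbit).
π_7 has 2 disjoint cycles with lengths [60, 1] on {0,…,60}.
With 2 cycles on 61 points, sign = (−1)^{61−2} = -1.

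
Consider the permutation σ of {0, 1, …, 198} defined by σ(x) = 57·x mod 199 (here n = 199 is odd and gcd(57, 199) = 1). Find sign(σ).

Start at x=40: 40 → 91 → 13 → 144 → 49 → 7 → 1 → … (one orbit).
π_57 has 3 disjoint cycles with lengths [99, 99, 1] on {0,…,198}.
Σ(ℓ_i−1) = 199−3 = 196; sign = (−1)^196 = +1.

+1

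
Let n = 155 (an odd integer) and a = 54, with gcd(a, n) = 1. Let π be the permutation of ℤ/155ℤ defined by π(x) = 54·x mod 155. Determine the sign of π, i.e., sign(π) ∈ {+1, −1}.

Orbit of 66 under x↦54x: [66, 154, 101, 29, 16, 89, 1]… (length divides ord_155(54)).
18 cycles of lengths [10, 10, 10, 10, 10, 10, 10, 10, 10, 10, 10, 10, 10, 10, 10, 2, 2, 1].
155 − 18 = 137 transpositions; sign(π) = (−1)^137 = -1.
Zolotarev: (54|155) = -1, matching the cycle-count sign.

-1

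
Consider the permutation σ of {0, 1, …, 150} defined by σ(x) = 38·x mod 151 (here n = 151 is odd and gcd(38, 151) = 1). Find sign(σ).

+1

Start at x=64: 64 → 16 → 4 → 1 → 38 → 85 → 59 → … (one orbit).
The orbit structure of x ↦ 38x mod 151: 11 orbits of sizes [15, 15, 15, 15, 15, 15, 15, 15, 15, 15, 1].
With 11 cycles on 151 points, sign = (−1)^{151−11} = +1.
Check: (38/151) = +1 by Zolotarev.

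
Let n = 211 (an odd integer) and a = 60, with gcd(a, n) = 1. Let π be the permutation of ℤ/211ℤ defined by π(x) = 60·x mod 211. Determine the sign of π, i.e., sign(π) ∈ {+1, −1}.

Trace 129: π^k(129) = [129, 144, 200, 184, 68, 71, 40] for k=0..6.
π_60 has 4 disjoint cycles with lengths [70, 70, 70, 1] on {0,…,210}.
sign(π) = (−1)^{n − #cycles} = (−1)^{211−4} = (−1)^207 = -1.

-1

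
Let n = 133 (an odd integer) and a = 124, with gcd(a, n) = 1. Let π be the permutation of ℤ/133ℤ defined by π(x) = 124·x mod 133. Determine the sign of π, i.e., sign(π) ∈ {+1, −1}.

+1

Trace 89: π^k(89) = [89, 130, 27, 23, 59, 1, 124] for k=0..6.
The orbit structure of x ↦ 124x mod 133: 9 orbits of sizes [18, 18, 18, 18, 18, 18, 18, 6, 1].
133 − 9 = 124 transpositions; sign(π) = (−1)^124 = +1.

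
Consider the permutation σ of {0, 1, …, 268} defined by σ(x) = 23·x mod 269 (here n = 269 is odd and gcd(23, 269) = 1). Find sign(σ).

+1

Trace 213: π^k(213) = [213, 57, 235, 25, 37, 44, 205] for k=0..6.
Cycle type of π: 67×4 + 1; total 5 cycles.
269 − 5 = 264 transpositions; sign(π) = (−1)^264 = +1.
(23|269)_J = +1 (Zolotarev's lemma cross-check).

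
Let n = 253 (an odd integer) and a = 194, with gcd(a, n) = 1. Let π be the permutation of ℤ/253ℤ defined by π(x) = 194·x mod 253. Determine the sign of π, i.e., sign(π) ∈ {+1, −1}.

+1

Start at x=47: 47 → 10 → 169 → 149 → 64 → 19 → 144 → … (one orbit).
Decompose π into cycles: lengths [110, 110, 22, 10, 1] (5 cycles, including the fixed point 0).
sign(π) = (−1)^{n − #cycles} = (−1)^{253−5} = (−1)^248 = +1.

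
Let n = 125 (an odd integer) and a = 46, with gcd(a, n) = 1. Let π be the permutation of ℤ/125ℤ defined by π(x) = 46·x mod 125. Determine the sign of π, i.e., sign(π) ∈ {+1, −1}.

Start at x=46: 46 → 116 → 86 → 81 → 101 → 21 → 91 → … (one orbit).
Cycle lengths of π_46 on ℤ/125ℤ: [25, 25, 25, 25, 5, 5, 5, 5, 1, 1, 1, 1, 1]; 13 cycles in total.
Σ(ℓ_i−1) = 125−13 = 112; sign = (−1)^112 = +1.
Zolotarev: (46|125) = +1, matching the cycle-count sign.

+1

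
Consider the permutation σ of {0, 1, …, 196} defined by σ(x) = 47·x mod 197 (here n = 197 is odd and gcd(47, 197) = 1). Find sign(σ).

Orbit of 64 under x↦47x: [64, 53, 127, 59, 15, 114, 39]… (length divides ord_197(47)).
3 cycles of lengths [98, 98, 1].
Σ(ℓ_i−1) = 197−3 = 194; sign = (−1)^194 = +1.
(47|197)_J = +1 (Zolotarev's lemma cross-check).

+1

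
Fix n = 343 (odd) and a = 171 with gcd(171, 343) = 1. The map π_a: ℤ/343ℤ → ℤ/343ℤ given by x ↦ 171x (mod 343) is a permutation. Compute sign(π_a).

Start at x=325: 325 → 9 → 167 → 88 → 299 → 22 → 332 → … (one orbit).
The orbit structure of x ↦ 171x mod 343: 4 orbits of sizes [294, 42, 6, 1].
343 − 4 = 339 transpositions; sign(π) = (−1)^339 = -1.
Via Zolotarev, sign(π_{171}) = (171|343) = -1.

-1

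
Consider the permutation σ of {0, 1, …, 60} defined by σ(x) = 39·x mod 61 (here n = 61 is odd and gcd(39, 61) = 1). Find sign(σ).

+1

Start at x=3: 3 → 56 → 49 → 20 → 48 → 42 → 52 → … (one orbit).
Decompose π into cycles: lengths [30, 30, 1] (3 cycles, including the fixed point 0).
61 − 3 = 58 transpositions; sign(π) = (−1)^58 = +1.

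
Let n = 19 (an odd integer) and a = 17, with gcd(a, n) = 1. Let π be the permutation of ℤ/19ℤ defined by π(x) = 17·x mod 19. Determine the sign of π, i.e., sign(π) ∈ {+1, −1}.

+1

Trace 4: π^k(4) = [4, 11, 16, 6, 7, 5, 9] for k=0..6.
3 cycles of lengths [9, 9, 1].
n − c = 19 − 3 = 16; sign = (−1)^16 = +1.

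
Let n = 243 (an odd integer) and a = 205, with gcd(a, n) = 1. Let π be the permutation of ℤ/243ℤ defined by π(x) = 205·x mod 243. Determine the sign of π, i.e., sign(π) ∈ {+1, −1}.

+1

Orbit of 16 under x↦205x: [16, 121, 19, 7, 220, 145, 79]… (length divides ord_243(205)).
Cycle type of π: 81×2 + 27×2 + 9×2 + 3×2 + 1×3; total 11 cycles.
Σ(ℓ_i−1) = 243−11 = 232; sign = (−1)^232 = +1.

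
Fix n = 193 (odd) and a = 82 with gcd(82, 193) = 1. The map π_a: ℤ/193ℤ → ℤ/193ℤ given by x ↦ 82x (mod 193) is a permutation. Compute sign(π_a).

Orbit of 174 under x↦82x: [174, 179, 10, 48, 76, 56, 153]… (length divides ord_193(82)).
Cycle type of π: 192 + 1; total 2 cycles.
193 − 2 = 191 transpositions; sign(π) = (−1)^191 = -1.
Via Zolotarev, sign(π_{82}) = (82|193) = -1.

-1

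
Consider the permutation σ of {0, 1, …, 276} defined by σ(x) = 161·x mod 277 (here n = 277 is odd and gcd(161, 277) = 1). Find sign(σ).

+1

Trace 117: π^k(117) = [117, 1, 161, 160, 276, 116] for k=0..5.
Cycle type of π: 6×46 + 1; total 47 cycles.
277 − 47 = 230 transpositions; sign(π) = (−1)^230 = +1.
The Jacobi symbol (161|277) = +1 (Zolotarev) agrees.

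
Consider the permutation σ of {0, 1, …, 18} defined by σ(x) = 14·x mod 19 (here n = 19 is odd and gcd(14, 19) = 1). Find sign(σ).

Orbit of 14 under x↦14x: [14, 6, 8, 17, 10, 7, 3]… (length divides ord_19(14)).
Cycle lengths of π_14 on ℤ/19ℤ: [18, 1]; 2 cycles in total.
n − c = 19 − 2 = 17; sign = (−1)^17 = -1.

-1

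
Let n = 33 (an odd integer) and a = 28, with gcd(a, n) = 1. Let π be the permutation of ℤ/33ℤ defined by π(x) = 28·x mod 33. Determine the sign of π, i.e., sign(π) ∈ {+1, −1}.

Start at x=4: 4 → 13 → 1 → 28 → 25 → 7 → 31 → … (one orbit).
The orbit structure of x ↦ 28x mod 33: 6 orbits of sizes [10, 10, 10, 1, 1, 1].
With 6 cycles on 33 points, sign = (−1)^{33−6} = -1.

-1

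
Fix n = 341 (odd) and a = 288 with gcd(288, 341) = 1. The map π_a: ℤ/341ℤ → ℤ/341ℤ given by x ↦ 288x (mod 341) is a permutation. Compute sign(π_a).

-1

Orbit of 205 under x↦288x: [205, 47, 237, 56, 101, 103, 338]… (length divides ord_341(288)).
Cycle lengths of π_288 on ℤ/341ℤ: [30, 30, 30, 30, 30, 30, 30, 30, 30, 30, 15, 15, 10, 1]; 14 cycles in total.
sign(π) = (−1)^{n − #cycles} = (−1)^{341−14} = (−1)^327 = -1.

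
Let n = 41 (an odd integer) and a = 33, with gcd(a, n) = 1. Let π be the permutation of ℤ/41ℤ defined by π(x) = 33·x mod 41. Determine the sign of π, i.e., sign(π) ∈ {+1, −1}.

+1

Start at x=40: 40 → 8 → 18 → 20 → 4 → 9 → 10 → … (one orbit).
3 cycles of lengths [20, 20, 1].
n − c = 41 − 3 = 38; sign = (−1)^38 = +1.
The Jacobi symbol (33|41) = +1 (Zolotarev) agrees.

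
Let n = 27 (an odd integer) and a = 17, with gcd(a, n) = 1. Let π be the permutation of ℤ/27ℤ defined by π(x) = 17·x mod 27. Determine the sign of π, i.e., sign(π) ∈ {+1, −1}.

Start at x=1: 1 → 17 → 19 → 26 → 10 → 8 → 1 (one orbit).
Cycle type of π: 6×3 + 2×4 + 1; total 8 cycles.
n − c = 27 − 8 = 19; sign = (−1)^19 = -1.

-1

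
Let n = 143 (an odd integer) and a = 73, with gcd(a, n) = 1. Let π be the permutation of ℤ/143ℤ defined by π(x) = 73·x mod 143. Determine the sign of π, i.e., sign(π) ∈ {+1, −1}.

Orbit of 112 under x↦73x: [112, 25, 109, 92, 138, 64, 96]… (length divides ord_143(73)).
11 cycles of lengths [20, 20, 20, 20, 20, 20, 10, 4, 4, 4, 1].
n − c = 143 − 11 = 132; sign = (−1)^132 = +1.

+1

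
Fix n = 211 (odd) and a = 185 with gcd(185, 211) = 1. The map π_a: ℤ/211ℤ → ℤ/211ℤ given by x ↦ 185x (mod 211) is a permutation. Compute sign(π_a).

Start at x=199: 199 → 101 → 117 → 123 → 178 → 14 → 58 → … (one orbit).
The orbit structure of x ↦ 185x mod 211: 11 orbits of sizes [21, 21, 21, 21, 21, 21, 21, 21, 21, 21, 1].
sign(π) = (−1)^{n − #cycles} = (−1)^{211−11} = (−1)^200 = +1.

+1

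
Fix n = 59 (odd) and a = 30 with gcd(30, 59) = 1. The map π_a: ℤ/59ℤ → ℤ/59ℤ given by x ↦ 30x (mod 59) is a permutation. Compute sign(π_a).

Orbit of 25 under x↦30x: [25, 42, 21, 40, 20, 10, 5]… (length divides ord_59(30)).
Cycle lengths of π_30 on ℤ/59ℤ: [58, 1]; 2 cycles in total.
sign(π) = (−1)^{n − #cycles} = (−1)^{59−2} = (−1)^57 = -1.
Zolotarev: (30|59) = -1, matching the cycle-count sign.

-1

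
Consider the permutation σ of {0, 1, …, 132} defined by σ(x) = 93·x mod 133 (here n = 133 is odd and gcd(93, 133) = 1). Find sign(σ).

+1

Start at x=64: 64 → 100 → 123 → 1 → 93 → 4 → 106 → … (one orbit).
Cycle type of π: 9×14 + 3×2 + 1; total 17 cycles.
sign(π) = (−1)^{n − #cycles} = (−1)^{133−17} = (−1)^116 = +1.
The Jacobi symbol (93|133) = +1 (Zolotarev) agrees.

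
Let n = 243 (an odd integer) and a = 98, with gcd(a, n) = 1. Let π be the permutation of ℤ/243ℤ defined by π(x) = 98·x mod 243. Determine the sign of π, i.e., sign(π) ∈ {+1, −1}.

Trace 10: π^k(10) = [10, 8, 55, 44, 181, 242, 145] for k=0..6.
The orbit structure of x ↦ 98x mod 243: 14 orbits of sizes [54, 54, 54, 18, 18, 18, 6, 6, 6, 2, 2, 2, 2, 1].
With 14 cycles on 243 points, sign = (−1)^{243−14} = -1.

-1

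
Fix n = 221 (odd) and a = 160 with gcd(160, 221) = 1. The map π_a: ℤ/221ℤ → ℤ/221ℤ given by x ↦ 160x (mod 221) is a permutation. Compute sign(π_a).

Trace 114: π^k(114) = [114, 118, 95, 172, 116, 217, 23] for k=0..6.
Cycle lengths of π_160 on ℤ/221ℤ: [48, 48, 48, 48, 16, 6, 6, 1]; 8 cycles in total.
With 8 cycles on 221 points, sign = (−1)^{221−8} = -1.
Via Zolotarev, sign(π_{160}) = (160|221) = -1.

-1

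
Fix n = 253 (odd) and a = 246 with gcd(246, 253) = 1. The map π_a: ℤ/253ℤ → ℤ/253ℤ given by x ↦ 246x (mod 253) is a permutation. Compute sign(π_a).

Trace 232: π^k(232) = [232, 147, 236, 119, 179, 12, 169] for k=0..6.
9 cycles of lengths [55, 55, 55, 55, 11, 11, 5, 5, 1].
9 cycles on 253: each ℓ→(−1)^(ℓ−1), product (−1)^244 = +1.
Via Zolotarev, sign(π_{246}) = (246|253) = +1.

+1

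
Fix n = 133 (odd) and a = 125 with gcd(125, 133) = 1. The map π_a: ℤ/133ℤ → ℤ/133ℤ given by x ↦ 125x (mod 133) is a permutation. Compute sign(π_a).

Trace 125: π^k(125) = [125, 64, 20, 106, 83, 1] for k=0..5.
The orbit structure of x ↦ 125x mod 133: 28 orbits of sizes [6, 6, 6, 6, 6, 6, 6, 6, 6, 6, 6, 6, 6, 6, 6, 6, 6, 6, 3, 3, 3, 3, 3, 3, 2, 2, 2, 1].
sign(π) = (−1)^{n − #cycles} = (−1)^{133−28} = (−1)^105 = -1.

-1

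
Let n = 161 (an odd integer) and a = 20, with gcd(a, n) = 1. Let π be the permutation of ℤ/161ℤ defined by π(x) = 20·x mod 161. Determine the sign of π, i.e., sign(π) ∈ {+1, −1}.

+1

Trace 78: π^k(78) = [78, 111, 127, 125, 85, 90, 29] for k=0..6.
Decompose π into cycles: lengths [22, 22, 22, 22, 22, 22, 22, 2, 2, 2, 1] (11 cycles, including the fixed point 0).
With 11 cycles on 161 points, sign = (−1)^{161−11} = +1.
The Jacobi symbol (20|161) = +1 (Zolotarev) agrees.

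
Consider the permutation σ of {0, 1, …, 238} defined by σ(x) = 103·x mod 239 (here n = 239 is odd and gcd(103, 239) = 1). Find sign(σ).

Trace 40: π^k(40) = [40, 57, 135, 43, 127, 175, 100] for k=0..6.
π_103 has 2 disjoint cycles with lengths [238, 1] on {0,…,238}.
239 − 2 = 237 transpositions; sign(π) = (−1)^237 = -1.

-1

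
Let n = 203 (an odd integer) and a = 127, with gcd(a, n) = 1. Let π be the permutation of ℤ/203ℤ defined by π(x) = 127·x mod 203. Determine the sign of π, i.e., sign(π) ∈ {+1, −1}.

-1

Trace 8: π^k(8) = [8, 1, 127, 92, 113, 141, 43] for k=0..6.
The orbit structure of x ↦ 127x mod 203: 14 orbits of sizes [28, 28, 28, 28, 28, 28, 28, 1, 1, 1, 1, 1, 1, 1].
Σ(ℓ_i−1) = 203−14 = 189; sign = (−1)^189 = -1.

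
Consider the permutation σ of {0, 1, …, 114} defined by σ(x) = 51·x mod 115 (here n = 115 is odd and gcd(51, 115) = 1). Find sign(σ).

-1

Start at x=111: 111 → 26 → 61 → 6 → 76 → 81 → 106 → … (one orbit).
Cycle lengths of π_51 on ℤ/115ℤ: [22, 22, 22, 22, 22, 1, 1, 1, 1, 1]; 10 cycles in total.
sign(π) = (−1)^{n − #cycles} = (−1)^{115−10} = (−1)^105 = -1.
Zolotarev: (51|115) = -1, matching the cycle-count sign.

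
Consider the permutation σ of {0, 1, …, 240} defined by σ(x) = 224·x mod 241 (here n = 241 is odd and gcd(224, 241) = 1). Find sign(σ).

Start at x=23: 23 → 91 → 140 → 30 → 213 → 235 → 102 → … (one orbit).
Cycle lengths of π_224 on ℤ/241ℤ: [80, 80, 80, 1]; 4 cycles in total.
n − c = 241 − 4 = 237; sign = (−1)^237 = -1.
Zolotarev: (224|241) = -1, matching the cycle-count sign.

-1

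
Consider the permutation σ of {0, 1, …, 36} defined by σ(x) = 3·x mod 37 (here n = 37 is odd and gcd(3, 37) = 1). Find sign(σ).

+1

Orbit of 30 under x↦3x: [30, 16, 11, 33, 25, 1, 3]… (length divides ord_37(3)).
Cycle type of π: 18×2 + 1; total 3 cycles.
n − c = 37 − 3 = 34; sign = (−1)^34 = +1.
Zolotarev: (3|37) = +1, matching the cycle-count sign.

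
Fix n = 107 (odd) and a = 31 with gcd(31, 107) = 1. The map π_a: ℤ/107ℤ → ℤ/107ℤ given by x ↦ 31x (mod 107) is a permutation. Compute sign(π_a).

-1

Orbit of 92 under x↦31x: [92, 70, 30, 74, 47, 66, 13]… (length divides ord_107(31)).
The orbit structure of x ↦ 31x mod 107: 2 orbits of sizes [106, 1].
sign(π) = (−1)^{n − #cycles} = (−1)^{107−2} = (−1)^105 = -1.
Check: (31/107) = -1 by Zolotarev.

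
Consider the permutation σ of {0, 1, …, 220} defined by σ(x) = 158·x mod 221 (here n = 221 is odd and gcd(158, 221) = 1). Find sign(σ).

+1

Orbit of 55 under x↦158x: [55, 71, 168, 24, 35, 5, 127]… (length divides ord_221(158)).
Decompose π into cycles: lengths [48, 48, 48, 48, 16, 12, 1] (7 cycles, including the fixed point 0).
7 cycles on 221: each ℓ→(−1)^(ℓ−1), product (−1)^214 = +1.
(158|221)_J = +1 (Zolotarev's lemma cross-check).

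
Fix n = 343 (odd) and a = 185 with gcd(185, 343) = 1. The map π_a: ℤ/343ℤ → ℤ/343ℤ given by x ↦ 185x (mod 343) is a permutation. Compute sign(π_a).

-1

Start at x=103: 103 → 190 → 164 → 156 → 48 → 305 → 173 → … (one orbit).
Cycle type of π: 294 + 42 + 6 + 1; total 4 cycles.
343 − 4 = 339 transpositions; sign(π) = (−1)^339 = -1.
(185|343)_J = -1 (Zolotarev's lemma cross-check).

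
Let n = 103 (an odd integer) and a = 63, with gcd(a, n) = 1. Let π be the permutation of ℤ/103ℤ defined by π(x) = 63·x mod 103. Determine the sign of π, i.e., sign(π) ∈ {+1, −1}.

+1

Start at x=64: 64 → 15 → 18 → 1 → 63 → 55 → 66 → … (one orbit).
Decompose π into cycles: lengths [51, 51, 1] (3 cycles, including the fixed point 0).
3 cycles on 103: each ℓ→(−1)^(ℓ−1), product (−1)^100 = +1.
(63|103)_J = +1 (Zolotarev's lemma cross-check).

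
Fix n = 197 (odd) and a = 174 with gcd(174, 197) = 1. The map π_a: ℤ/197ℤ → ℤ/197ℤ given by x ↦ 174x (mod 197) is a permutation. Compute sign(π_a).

+1

Start at x=42: 42 → 19 → 154 → 4 → 105 → 146 → 188 → … (one orbit).
The orbit structure of x ↦ 174x mod 197: 3 orbits of sizes [98, 98, 1].
197 − 3 = 194 transpositions; sign(π) = (−1)^194 = +1.
Via Zolotarev, sign(π_{174}) = (174|197) = +1.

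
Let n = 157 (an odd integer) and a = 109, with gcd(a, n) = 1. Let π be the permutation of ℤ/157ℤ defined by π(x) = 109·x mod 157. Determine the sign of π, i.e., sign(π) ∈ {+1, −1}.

Trace 39: π^k(39) = [39, 12, 52, 16, 17, 126, 75] for k=0..6.
Cycle lengths of π_109 on ℤ/157ℤ: [39, 39, 39, 39, 1]; 5 cycles in total.
With 5 cycles on 157 points, sign = (−1)^{157−5} = +1.

+1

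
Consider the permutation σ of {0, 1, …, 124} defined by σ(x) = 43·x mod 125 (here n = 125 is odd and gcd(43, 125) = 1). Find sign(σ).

Trace 57: π^k(57) = [57, 76, 18, 24, 32, 1, 43] for k=0..6.
The orbit structure of x ↦ 43x mod 125: 12 orbits of sizes [20, 20, 20, 20, 20, 4, 4, 4, 4, 4, 4, 1].
12 cycles on 125: each ℓ→(−1)^(ℓ−1), product (−1)^113 = -1.
The Jacobi symbol (43|125) = -1 (Zolotarev) agrees.

-1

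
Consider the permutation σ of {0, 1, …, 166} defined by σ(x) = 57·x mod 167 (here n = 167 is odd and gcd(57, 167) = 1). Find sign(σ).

+1

Orbit of 115 under x↦57x: [115, 42, 56, 19, 81, 108, 144]… (length divides ord_167(57)).
3 cycles of lengths [83, 83, 1].
Σ(ℓ_i−1) = 167−3 = 164; sign = (−1)^164 = +1.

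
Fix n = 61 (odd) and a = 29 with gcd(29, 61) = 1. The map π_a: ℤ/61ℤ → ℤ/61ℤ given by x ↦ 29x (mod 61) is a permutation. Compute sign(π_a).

Orbit of 11 under x↦29x: [11, 14, 40, 1, 29, 48, 50]… (length divides ord_61(29)).
Cycle lengths of π_29 on ℤ/61ℤ: [12, 12, 12, 12, 12, 1]; 6 cycles in total.
Σ(ℓ_i−1) = 61−6 = 55; sign = (−1)^55 = -1.

-1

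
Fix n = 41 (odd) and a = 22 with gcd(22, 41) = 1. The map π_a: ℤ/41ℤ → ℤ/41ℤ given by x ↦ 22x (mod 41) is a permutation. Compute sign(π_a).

Trace 33: π^k(33) = [33, 29, 23, 14, 21, 11, 37] for k=0..6.
π_22 has 2 disjoint cycles with lengths [40, 1] on {0,…,40}.
With 2 cycles on 41 points, sign = (−1)^{41−2} = -1.
Via Zolotarev, sign(π_{22}) = (22|41) = -1.

-1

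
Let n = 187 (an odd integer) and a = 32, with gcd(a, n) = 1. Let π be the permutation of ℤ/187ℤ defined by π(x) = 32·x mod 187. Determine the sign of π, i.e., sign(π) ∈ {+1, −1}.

Trace 76: π^k(76) = [76, 1, 32, 89, 43, 67, 87] for k=0..6.
Cycle lengths of π_32 on ℤ/187ℤ: [8, 8, 8, 8, 8, 8, 8, 8, 8, 8, 8, 8, 8, 8, 8, 8, 8, 8, 8, 8, 8, 8, 2, 2, 2, 2, 2, 1]; 28 cycles in total.
Σ(ℓ_i−1) = 187−28 = 159; sign = (−1)^159 = -1.
Via Zolotarev, sign(π_{32}) = (32|187) = -1.

-1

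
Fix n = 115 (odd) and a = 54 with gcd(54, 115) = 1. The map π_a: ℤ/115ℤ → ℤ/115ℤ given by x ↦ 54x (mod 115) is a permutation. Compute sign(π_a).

Trace 39: π^k(39) = [39, 36, 104, 96, 9, 26, 24] for k=0..6.
9 cycles of lengths [22, 22, 22, 22, 11, 11, 2, 2, 1].
Σ(ℓ_i−1) = 115−9 = 106; sign = (−1)^106 = +1.
Zolotarev: (54|115) = +1, matching the cycle-count sign.

+1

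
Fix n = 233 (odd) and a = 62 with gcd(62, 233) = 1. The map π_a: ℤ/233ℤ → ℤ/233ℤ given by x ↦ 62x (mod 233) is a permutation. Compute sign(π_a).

Start at x=116: 116 → 202 → 175 → 132 → 29 → 167 → 102 → … (one orbit).
Cycle type of π: 116×2 + 1; total 3 cycles.
n − c = 233 − 3 = 230; sign = (−1)^230 = +1.
Check: (62/233) = +1 by Zolotarev.

+1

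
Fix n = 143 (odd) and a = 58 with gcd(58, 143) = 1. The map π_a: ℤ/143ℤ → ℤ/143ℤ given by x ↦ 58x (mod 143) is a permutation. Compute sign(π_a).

-1

Orbit of 58 under x↦58x: [58, 75, 60, 48, 67, 25, 20]… (length divides ord_143(58)).
The orbit structure of x ↦ 58x mod 143: 6 orbits of sizes [60, 60, 12, 5, 5, 1].
n − c = 143 − 6 = 137; sign = (−1)^137 = -1.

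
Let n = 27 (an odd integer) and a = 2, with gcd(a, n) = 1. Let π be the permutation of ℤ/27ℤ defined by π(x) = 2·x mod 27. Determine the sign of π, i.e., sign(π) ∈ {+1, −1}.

-1

Start at x=16: 16 → 5 → 10 → 20 → 13 → 26 → 25 → … (one orbit).
Decompose π into cycles: lengths [18, 6, 2, 1] (4 cycles, including the fixed point 0).
sign(π) = (−1)^{n − #cycles} = (−1)^{27−4} = (−1)^23 = -1.
Check: (2/27) = -1 by Zolotarev.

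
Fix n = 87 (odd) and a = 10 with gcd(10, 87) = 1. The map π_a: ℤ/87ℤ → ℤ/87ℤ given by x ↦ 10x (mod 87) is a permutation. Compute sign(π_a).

-1

Trace 49: π^k(49) = [49, 55, 28, 19, 16, 73, 34] for k=0..6.
Decompose π into cycles: lengths [28, 28, 28, 1, 1, 1] (6 cycles, including the fixed point 0).
Σ(ℓ_i−1) = 87−6 = 81; sign = (−1)^81 = -1.
(10|87)_J = -1 (Zolotarev's lemma cross-check).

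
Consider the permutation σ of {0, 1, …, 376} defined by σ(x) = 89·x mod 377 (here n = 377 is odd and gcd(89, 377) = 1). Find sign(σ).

Trace 204: π^k(204) = [204, 60, 62, 240, 248, 206, 238] for k=0..6.
Decompose π into cycles: lengths [84, 84, 84, 84, 28, 12, 1] (7 cycles, including the fixed point 0).
7 cycles on 377: each ℓ→(−1)^(ℓ−1), product (−1)^370 = +1.
Zolotarev: (89|377) = +1, matching the cycle-count sign.

+1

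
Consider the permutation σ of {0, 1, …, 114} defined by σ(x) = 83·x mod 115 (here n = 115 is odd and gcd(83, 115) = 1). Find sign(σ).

+1

Orbit of 42 under x↦83x: [42, 36, 113, 64, 22, 101, 103]… (length divides ord_115(83)).
Cycle type of π: 44×2 + 22 + 4 + 1; total 5 cycles.
With 5 cycles on 115 points, sign = (−1)^{115−5} = +1.
(83|115)_J = +1 (Zolotarev's lemma cross-check).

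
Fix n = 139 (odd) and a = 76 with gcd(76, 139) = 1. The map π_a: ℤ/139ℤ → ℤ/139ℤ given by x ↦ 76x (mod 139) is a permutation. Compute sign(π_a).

Orbit of 76 under x↦76x: [76, 77, 14, 91, 105, 57, 23]… (length divides ord_139(76)).
Cycle type of π: 46×3 + 1; total 4 cycles.
139 − 4 = 135 transpositions; sign(π) = (−1)^135 = -1.

-1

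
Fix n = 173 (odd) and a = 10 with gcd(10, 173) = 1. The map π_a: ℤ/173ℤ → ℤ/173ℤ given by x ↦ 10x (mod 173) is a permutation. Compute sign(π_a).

+1

Start at x=152: 152 → 136 → 149 → 106 → 22 → 47 → 124 → … (one orbit).
5 cycles of lengths [43, 43, 43, 43, 1].
Σ(ℓ_i−1) = 173−5 = 168; sign = (−1)^168 = +1.
Zolotarev: (10|173) = +1, matching the cycle-count sign.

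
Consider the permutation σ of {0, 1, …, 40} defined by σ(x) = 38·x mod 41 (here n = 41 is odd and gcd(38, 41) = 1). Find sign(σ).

-1

Trace 38: π^k(38) = [38, 9, 14, 40, 3, 32, 27] for k=0..6.
The orbit structure of x ↦ 38x mod 41: 6 orbits of sizes [8, 8, 8, 8, 8, 1].
6 cycles on 41: each ℓ→(−1)^(ℓ−1), product (−1)^35 = -1.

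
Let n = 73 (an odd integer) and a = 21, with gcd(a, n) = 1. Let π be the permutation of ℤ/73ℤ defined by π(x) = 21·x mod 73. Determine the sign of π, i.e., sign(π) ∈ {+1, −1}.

Orbit of 65 under x↦21x: [65, 51, 49, 7, 1, 21, 3]… (length divides ord_73(21)).
π_21 has 4 disjoint cycles with lengths [24, 24, 24, 1] on {0,…,72}.
Σ(ℓ_i−1) = 73−4 = 69; sign = (−1)^69 = -1.
Zolotarev: (21|73) = -1, matching the cycle-count sign.

-1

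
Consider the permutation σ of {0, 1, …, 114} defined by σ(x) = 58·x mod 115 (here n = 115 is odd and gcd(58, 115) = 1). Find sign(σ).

Start at x=41: 41 → 78 → 39 → 77 → 96 → 48 → 24 → … (one orbit).
The orbit structure of x ↦ 58x mod 115: 6 orbits of sizes [44, 44, 11, 11, 4, 1].
115 − 6 = 109 transpositions; sign(π) = (−1)^109 = -1.
(58|115)_J = -1 (Zolotarev's lemma cross-check).

-1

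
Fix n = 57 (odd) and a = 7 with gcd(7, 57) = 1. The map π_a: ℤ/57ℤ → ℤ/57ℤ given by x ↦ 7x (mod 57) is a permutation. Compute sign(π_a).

+1

Trace 1: π^k(1) = [1, 7, 49] for k=0..2.
21 cycles of lengths [3, 3, 3, 3, 3, 3, 3, 3, 3, 3, 3, 3, 3, 3, 3, 3, 3, 3, 1, 1, 1].
21 cycles on 57: each ℓ→(−1)^(ℓ−1), product (−1)^36 = +1.
Via Zolotarev, sign(π_{7}) = (7|57) = +1.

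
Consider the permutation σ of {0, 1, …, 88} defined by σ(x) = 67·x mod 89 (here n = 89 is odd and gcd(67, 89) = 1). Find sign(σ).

Trace 64: π^k(64) = [64, 16, 4, 1, 67, 39, 32] for k=0..6.
Cycle lengths of π_67 on ℤ/89ℤ: [11, 11, 11, 11, 11, 11, 11, 11, 1]; 9 cycles in total.
9 cycles on 89: each ℓ→(−1)^(ℓ−1), product (−1)^80 = +1.
The Jacobi symbol (67|89) = +1 (Zolotarev) agrees.

+1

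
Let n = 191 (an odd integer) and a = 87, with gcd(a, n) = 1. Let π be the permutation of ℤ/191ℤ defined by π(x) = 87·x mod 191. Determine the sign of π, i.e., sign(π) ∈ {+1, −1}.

-1

Trace 30: π^k(30) = [30, 127, 162, 151, 149, 166, 117] for k=0..6.
Cycle type of π: 190 + 1; total 2 cycles.
2 cycles on 191: each ℓ→(−1)^(ℓ−1), product (−1)^189 = -1.
The Jacobi symbol (87|191) = -1 (Zolotarev) agrees.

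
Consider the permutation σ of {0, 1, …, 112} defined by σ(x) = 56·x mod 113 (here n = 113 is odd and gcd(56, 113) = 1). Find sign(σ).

Start at x=53: 53 → 30 → 98 → 64 → 81 → 16 → 105 → … (one orbit).
Cycle lengths of π_56 on ℤ/113ℤ: [28, 28, 28, 28, 1]; 5 cycles in total.
Σ(ℓ_i−1) = 113−5 = 108; sign = (−1)^108 = +1.
Via Zolotarev, sign(π_{56}) = (56|113) = +1.

+1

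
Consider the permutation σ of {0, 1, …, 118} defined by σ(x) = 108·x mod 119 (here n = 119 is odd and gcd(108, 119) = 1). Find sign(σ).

+1

Orbit of 27 under x↦108x: [27, 60, 54, 1, 108, 2, 97]… (length divides ord_119(108)).
Cycle lengths of π_108 on ℤ/119ℤ: [48, 48, 16, 6, 1]; 5 cycles in total.
sign(π) = (−1)^{n − #cycles} = (−1)^{119−5} = (−1)^114 = +1.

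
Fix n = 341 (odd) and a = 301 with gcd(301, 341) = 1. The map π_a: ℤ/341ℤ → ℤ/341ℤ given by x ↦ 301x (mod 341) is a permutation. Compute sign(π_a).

-1

Start at x=58: 58 → 67 → 48 → 126 → 75 → 69 → 309 → … (one orbit).
π_301 has 14 disjoint cycles with lengths [30, 30, 30, 30, 30, 30, 30, 30, 30, 30, 30, 5, 5, 1] on {0,…,340}.
341 − 14 = 327 transpositions; sign(π) = (−1)^327 = -1.
The Jacobi symbol (301|341) = -1 (Zolotarev) agrees.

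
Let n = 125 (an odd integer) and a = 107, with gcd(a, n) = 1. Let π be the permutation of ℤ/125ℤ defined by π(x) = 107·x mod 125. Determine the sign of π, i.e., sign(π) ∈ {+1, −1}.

Trace 107: π^k(107) = [107, 74, 43, 101, 57, 99, 93] for k=0..6.
The orbit structure of x ↦ 107x mod 125: 12 orbits of sizes [20, 20, 20, 20, 20, 4, 4, 4, 4, 4, 4, 1].
Σ(ℓ_i−1) = 125−12 = 113; sign = (−1)^113 = -1.
(107|125)_J = -1 (Zolotarev's lemma cross-check).

-1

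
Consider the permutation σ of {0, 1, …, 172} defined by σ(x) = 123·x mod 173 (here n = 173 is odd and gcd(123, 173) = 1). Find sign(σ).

Trace 15: π^k(15) = [15, 115, 132, 147, 89, 48, 22] for k=0..6.
Cycle lengths of π_123 on ℤ/173ℤ: [172, 1]; 2 cycles in total.
173 − 2 = 171 transpositions; sign(π) = (−1)^171 = -1.

-1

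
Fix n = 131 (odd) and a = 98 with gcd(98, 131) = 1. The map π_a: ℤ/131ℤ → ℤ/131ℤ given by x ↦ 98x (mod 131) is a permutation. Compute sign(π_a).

-1

Start at x=40: 40 → 121 → 68 → 114 → 37 → 89 → 76 → … (one orbit).
Decompose π into cycles: lengths [130, 1] (2 cycles, including the fixed point 0).
n − c = 131 − 2 = 129; sign = (−1)^129 = -1.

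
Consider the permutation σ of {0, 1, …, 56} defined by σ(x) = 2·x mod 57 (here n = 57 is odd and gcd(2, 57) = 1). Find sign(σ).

+1

Orbit of 2 under x↦2x: [2, 4, 8, 16, 32, 7, 14]… (length divides ord_57(2)).
The orbit structure of x ↦ 2x mod 57: 5 orbits of sizes [18, 18, 18, 2, 1].
5 cycles on 57: each ℓ→(−1)^(ℓ−1), product (−1)^52 = +1.
The Jacobi symbol (2|57) = +1 (Zolotarev) agrees.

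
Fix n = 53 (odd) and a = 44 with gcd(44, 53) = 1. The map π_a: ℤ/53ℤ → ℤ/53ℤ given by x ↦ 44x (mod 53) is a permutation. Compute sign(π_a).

+1

Start at x=10: 10 → 16 → 15 → 24 → 49 → 36 → 47 → … (one orbit).
Cycle lengths of π_44 on ℤ/53ℤ: [13, 13, 13, 13, 1]; 5 cycles in total.
sign(π) = (−1)^{n − #cycles} = (−1)^{53−5} = (−1)^48 = +1.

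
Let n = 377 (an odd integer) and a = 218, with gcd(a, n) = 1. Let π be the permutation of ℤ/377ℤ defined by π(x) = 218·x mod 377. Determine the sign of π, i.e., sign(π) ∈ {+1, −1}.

Orbit of 101 under x↦218x: [101, 152, 337, 328, 251, 53, 244]… (length divides ord_377(218)).
8 cycles of lengths [84, 84, 84, 84, 28, 6, 6, 1].
n − c = 377 − 8 = 369; sign = (−1)^369 = -1.

-1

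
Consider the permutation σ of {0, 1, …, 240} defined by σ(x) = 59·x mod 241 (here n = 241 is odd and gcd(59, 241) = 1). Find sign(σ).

+1

Trace 125: π^k(125) = [125, 145, 120, 91, 67, 97, 180] for k=0..6.
Cycle lengths of π_59 on ℤ/241ℤ: [120, 120, 1]; 3 cycles in total.
sign(π) = (−1)^{n − #cycles} = (−1)^{241−3} = (−1)^238 = +1.
The Jacobi symbol (59|241) = +1 (Zolotarev) agrees.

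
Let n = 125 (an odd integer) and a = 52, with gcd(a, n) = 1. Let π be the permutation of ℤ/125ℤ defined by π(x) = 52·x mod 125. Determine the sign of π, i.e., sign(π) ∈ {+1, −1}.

-1

Orbit of 31 under x↦52x: [31, 112, 74, 98, 96, 117, 84]… (length divides ord_125(52)).
π_52 has 4 disjoint cycles with lengths [100, 20, 4, 1] on {0,…,124}.
n − c = 125 − 4 = 121; sign = (−1)^121 = -1.
The Jacobi symbol (52|125) = -1 (Zolotarev) agrees.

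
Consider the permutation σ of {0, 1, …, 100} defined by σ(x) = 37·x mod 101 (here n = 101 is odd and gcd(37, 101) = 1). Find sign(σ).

+1

Trace 24: π^k(24) = [24, 80, 31, 36, 19, 97, 54] for k=0..6.
The orbit structure of x ↦ 37x mod 101: 5 orbits of sizes [25, 25, 25, 25, 1].
With 5 cycles on 101 points, sign = (−1)^{101−5} = +1.
The Jacobi symbol (37|101) = +1 (Zolotarev) agrees.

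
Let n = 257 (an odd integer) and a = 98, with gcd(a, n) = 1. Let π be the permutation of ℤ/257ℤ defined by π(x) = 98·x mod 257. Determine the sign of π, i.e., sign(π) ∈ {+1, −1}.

+1

Trace 239: π^k(239) = [239, 35, 89, 241, 231, 22, 100] for k=0..6.
The orbit structure of x ↦ 98x mod 257: 3 orbits of sizes [128, 128, 1].
With 3 cycles on 257 points, sign = (−1)^{257−3} = +1.
(98|257)_J = +1 (Zolotarev's lemma cross-check).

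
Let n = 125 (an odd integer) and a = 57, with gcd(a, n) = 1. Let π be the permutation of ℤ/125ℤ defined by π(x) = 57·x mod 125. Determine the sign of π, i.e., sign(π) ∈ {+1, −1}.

-1

Start at x=68: 68 → 1 → 57 → 124 → 68 (one orbit).
The orbit structure of x ↦ 57x mod 125: 32 orbits of sizes [4, 4, 4, 4, 4, 4, 4, 4, 4, 4, 4, 4, 4, 4, 4, 4, 4, 4, 4, 4, 4, 4, 4, 4, 4, 4, 4, 4, 4, 4, 4, 1].
32 cycles on 125: each ℓ→(−1)^(ℓ−1), product (−1)^93 = -1.
Via Zolotarev, sign(π_{57}) = (57|125) = -1.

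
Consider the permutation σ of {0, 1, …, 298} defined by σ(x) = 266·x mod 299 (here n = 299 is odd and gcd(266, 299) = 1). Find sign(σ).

Trace 259: π^k(259) = [259, 124, 94, 187, 108, 24, 105] for k=0..6.
6 cycles of lengths [132, 132, 12, 11, 11, 1].
Σ(ℓ_i−1) = 299−6 = 293; sign = (−1)^293 = -1.
Check: (266/299) = -1 by Zolotarev.

-1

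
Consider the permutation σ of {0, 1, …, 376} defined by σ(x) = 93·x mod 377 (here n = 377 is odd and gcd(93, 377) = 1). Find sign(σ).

Start at x=16: 16 → 357 → 25 → 63 → 204 → 122 → 36 → … (one orbit).
Cycle type of π: 84×4 + 14×2 + 12 + 1; total 8 cycles.
n − c = 377 − 8 = 369; sign = (−1)^369 = -1.
(93|377)_J = -1 (Zolotarev's lemma cross-check).

-1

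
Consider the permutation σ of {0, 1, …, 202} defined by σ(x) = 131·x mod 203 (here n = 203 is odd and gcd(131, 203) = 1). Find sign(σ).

+1

Start at x=48: 48 → 198 → 157 → 64 → 61 → 74 → 153 → … (one orbit).
5 cycles of lengths [84, 84, 28, 6, 1].
n − c = 203 − 5 = 198; sign = (−1)^198 = +1.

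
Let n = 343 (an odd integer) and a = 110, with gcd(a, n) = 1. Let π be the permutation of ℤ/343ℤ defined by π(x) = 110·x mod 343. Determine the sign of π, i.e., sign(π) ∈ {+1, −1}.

-1

Start at x=279: 279 → 163 → 94 → 50 → 12 → 291 → 111 → … (one orbit).
Decompose π into cycles: lengths [294, 42, 6, 1] (4 cycles, including the fixed point 0).
With 4 cycles on 343 points, sign = (−1)^{343−4} = -1.
The Jacobi symbol (110|343) = -1 (Zolotarev) agrees.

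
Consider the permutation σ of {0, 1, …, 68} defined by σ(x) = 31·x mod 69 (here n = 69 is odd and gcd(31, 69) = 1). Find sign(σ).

+1

Orbit of 64 under x↦31x: [64, 52, 25, 16, 13, 58, 4]… (length divides ord_69(31)).
π_31 has 9 disjoint cycles with lengths [11, 11, 11, 11, 11, 11, 1, 1, 1] on {0,…,68}.
9 cycles on 69: each ℓ→(−1)^(ℓ−1), product (−1)^60 = +1.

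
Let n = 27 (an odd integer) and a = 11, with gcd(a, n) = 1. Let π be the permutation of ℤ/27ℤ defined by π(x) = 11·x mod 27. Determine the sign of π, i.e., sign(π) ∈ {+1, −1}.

Orbit of 13 under x↦11x: [13, 8, 7, 23, 10, 2, 22]… (length divides ord_27(11)).
The orbit structure of x ↦ 11x mod 27: 4 orbits of sizes [18, 6, 2, 1].
With 4 cycles on 27 points, sign = (−1)^{27−4} = -1.
The Jacobi symbol (11|27) = -1 (Zolotarev) agrees.

-1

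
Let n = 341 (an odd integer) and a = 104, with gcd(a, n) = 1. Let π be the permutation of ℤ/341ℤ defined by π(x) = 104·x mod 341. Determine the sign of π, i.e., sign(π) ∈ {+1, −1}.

Start at x=81: 81 → 240 → 67 → 148 → 47 → 114 → 262 → … (one orbit).
π_104 has 14 disjoint cycles with lengths [30, 30, 30, 30, 30, 30, 30, 30, 30, 30, 30, 5, 5, 1] on {0,…,340}.
n − c = 341 − 14 = 327; sign = (−1)^327 = -1.

-1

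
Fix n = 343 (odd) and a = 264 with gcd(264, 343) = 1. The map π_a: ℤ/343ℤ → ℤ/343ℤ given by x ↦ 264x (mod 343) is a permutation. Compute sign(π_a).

-1

Trace 244: π^k(244) = [244, 275, 227, 246, 117, 18, 293] for k=0..6.
16 cycles of lengths [42, 42, 42, 42, 42, 42, 42, 6, 6, 6, 6, 6, 6, 6, 6, 1].
n − c = 343 − 16 = 327; sign = (−1)^327 = -1.
Via Zolotarev, sign(π_{264}) = (264|343) = -1.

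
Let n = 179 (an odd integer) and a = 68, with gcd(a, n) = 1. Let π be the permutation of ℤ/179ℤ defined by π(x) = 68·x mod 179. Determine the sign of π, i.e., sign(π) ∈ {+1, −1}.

Orbit of 59 under x↦68x: [59, 74, 20, 107, 116, 12, 100]… (length divides ord_179(68)).
Decompose π into cycles: lengths [89, 89, 1] (3 cycles, including the fixed point 0).
Σ(ℓ_i−1) = 179−3 = 176; sign = (−1)^176 = +1.

+1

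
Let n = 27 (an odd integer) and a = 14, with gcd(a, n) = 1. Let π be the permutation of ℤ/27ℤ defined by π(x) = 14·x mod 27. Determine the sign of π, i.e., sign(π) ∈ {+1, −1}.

-1

Orbit of 4 under x↦14x: [4, 2, 1, 14, 7, 17, 22]… (length divides ord_27(14)).
4 cycles of lengths [18, 6, 2, 1].
sign(π) = (−1)^{n − #cycles} = (−1)^{27−4} = (−1)^23 = -1.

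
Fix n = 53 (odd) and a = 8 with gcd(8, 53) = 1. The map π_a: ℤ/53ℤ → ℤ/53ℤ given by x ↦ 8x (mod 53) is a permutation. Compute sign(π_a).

-1

Orbit of 51 under x↦8x: [51, 37, 31, 36, 23, 25, 41]… (length divides ord_53(8)).
2 cycles of lengths [52, 1].
n − c = 53 − 2 = 51; sign = (−1)^51 = -1.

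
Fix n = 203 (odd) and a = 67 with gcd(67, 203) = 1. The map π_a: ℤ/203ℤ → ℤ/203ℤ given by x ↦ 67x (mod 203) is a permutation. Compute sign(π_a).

Trace 81: π^k(81) = [81, 149, 36, 179, 16, 57, 165] for k=0..6.
The orbit structure of x ↦ 67x mod 203: 9 orbits of sizes [42, 42, 42, 42, 14, 14, 3, 3, 1].
sign(π) = (−1)^{n − #cycles} = (−1)^{203−9} = (−1)^194 = +1.
The Jacobi symbol (67|203) = +1 (Zolotarev) agrees.

+1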